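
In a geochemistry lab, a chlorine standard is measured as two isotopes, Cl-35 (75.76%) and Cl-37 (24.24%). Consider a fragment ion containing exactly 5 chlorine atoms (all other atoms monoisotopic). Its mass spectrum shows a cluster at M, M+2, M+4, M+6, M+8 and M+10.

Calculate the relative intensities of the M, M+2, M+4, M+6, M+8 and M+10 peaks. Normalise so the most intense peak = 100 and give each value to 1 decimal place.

62.5 : 100.0 : 64.0 : 20.5 : 3.3 : 0.2

Each Cl atom is independently Cl-35 (p = 0.7576) or Cl-37 (q = 0.2424); the cluster is the binomial expansion (p + q)^5.
P(M) = 0.7576^5 = 0.249574
P(M+2) = 5 × 0.7576^4 × 0.2424^1 = 0.399266
P(M+4) = 10 × 0.7576^3 × 0.2424^2 = 0.255497
P(M+6) = 10 × 0.7576^2 × 0.2424^3 = 0.081748
P(M+8) = 5 × 0.7576^1 × 0.2424^4 = 0.013078
P(M+10) = 0.2424^5 = 0.000837
The M+2 peak is largest (0.399266); scaling to 100 gives 62.5 : 100.0 : 64.0 : 20.5 : 3.3 : 0.2.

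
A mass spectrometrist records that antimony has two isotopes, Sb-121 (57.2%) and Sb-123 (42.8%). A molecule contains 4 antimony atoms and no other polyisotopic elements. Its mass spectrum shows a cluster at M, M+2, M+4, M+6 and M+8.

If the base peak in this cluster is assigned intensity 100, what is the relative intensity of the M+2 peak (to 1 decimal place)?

Binomial terms of (0.572 + 0.428)^4: M 0.1070, M+2 0.3204, M+4 0.3596, M+6 0.1794, M+8 0.0336 → M+4 is the base peak.
P(M+4) = C(4,2) × 0.572^2 × 0.428^2 = 6 × 0.327184 × 0.183184 = 0.359609 (base)
P(M+2) = C(4,1) × 0.572^3 × 0.428^1 = 4 × 0.18714925 × 0.4280 = 0.320400
Relative intensity = 0.320400 / 0.359609 × 100 = 89.1

89.1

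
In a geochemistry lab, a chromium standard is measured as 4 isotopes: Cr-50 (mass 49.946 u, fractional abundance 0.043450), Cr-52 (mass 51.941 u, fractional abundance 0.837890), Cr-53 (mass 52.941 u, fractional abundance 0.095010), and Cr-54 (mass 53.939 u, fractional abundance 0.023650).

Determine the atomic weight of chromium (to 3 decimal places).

Average mass = Σ (abundance × isotope mass) = 0.043450 × 49.946 + 0.837890 × 51.941 + 0.095010 × 52.941 + 0.023650 × 53.939
= 2.1702 + 43.5208 + 5.0299 + 1.2757 = 51.9966 u

51.997 u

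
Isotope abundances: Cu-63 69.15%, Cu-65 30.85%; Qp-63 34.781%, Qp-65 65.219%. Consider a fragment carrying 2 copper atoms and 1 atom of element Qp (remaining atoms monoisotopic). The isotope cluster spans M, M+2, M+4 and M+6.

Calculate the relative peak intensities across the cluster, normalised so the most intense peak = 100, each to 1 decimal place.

Copper pattern (n=2): 0.47817225 : 0.4266555 : 0.09517225
Element Qp pattern (n=1): 0.34781 : 0.65219
Convolve the two distributions (both contribute in 2-u steps):
  M: 0.47817225×0.34781 = 0.166313
  M+2: 0.47817225×0.65219 + 0.4266555×0.34781 = 0.460254
  M+4: 0.4266555×0.65219 + 0.09517225×0.34781 = 0.311362
  M+6: 0.09517225×0.65219 = 0.062070
Scale to base peak (0.460254) = 100: 36.1 : 100.0 : 67.7 : 13.5

36.1 : 100.0 : 67.7 : 13.5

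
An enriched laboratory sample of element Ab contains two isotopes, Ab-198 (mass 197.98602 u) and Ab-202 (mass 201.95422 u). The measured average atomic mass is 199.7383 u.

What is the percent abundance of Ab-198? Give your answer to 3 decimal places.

55.842%

Writing the weighted mean with unknown fraction x of Ab-198:
197.98602·x + 201.95422·(1 − x) = 199.7383
(197.98602 − 201.95422)·x = 199.7383 − 201.95422
x = -2.21592 / -3.96820 = 0.55842 → 55.842% Ab-198, 44.158% Ab-202.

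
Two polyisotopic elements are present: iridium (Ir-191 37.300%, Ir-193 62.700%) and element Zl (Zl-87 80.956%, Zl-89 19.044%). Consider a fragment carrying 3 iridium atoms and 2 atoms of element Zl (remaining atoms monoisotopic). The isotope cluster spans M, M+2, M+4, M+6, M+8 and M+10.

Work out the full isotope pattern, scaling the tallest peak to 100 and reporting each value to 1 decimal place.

9.2 : 50.6 : 100.0 : 82.7 : 24.8 : 2.4

Iridium pattern (n=3): 0.05189512 : 0.26170165 : 0.43991135 : 0.24649188
Element Zl pattern (n=2): 0.65538739 : 0.30834521 : 0.03626739
Convolve the two distributions (both contribute in 2-u steps):
  M: 0.05189512×0.65538739 = 0.034011
  M+2: 0.05189512×0.30834521 + 0.26170165×0.65538739 = 0.187518
  M+4: 0.05189512×0.03626739 + 0.26170165×0.30834521 + 0.43991135×0.65538739 = 0.370889
  M+6: 0.26170165×0.03626739 + 0.43991135×0.30834521 + 0.24649188×0.65538739 = 0.306683
  M+8: 0.43991135×0.03626739 + 0.24649188×0.30834521 = 0.091959
  M+10: 0.24649188×0.03626739 = 0.008940
Scale to base peak (0.370889) = 100: 9.2 : 50.6 : 100.0 : 82.7 : 24.8 : 2.4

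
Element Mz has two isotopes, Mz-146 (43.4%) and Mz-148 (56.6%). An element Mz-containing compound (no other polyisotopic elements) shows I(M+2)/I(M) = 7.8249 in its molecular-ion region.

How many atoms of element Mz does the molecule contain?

6

The M+2/M ratio from n Mz atoms is n · q/p = n · 0.566/0.434.
n = 7.8249 × 0.434/0.566 = 6.00 ≈ 6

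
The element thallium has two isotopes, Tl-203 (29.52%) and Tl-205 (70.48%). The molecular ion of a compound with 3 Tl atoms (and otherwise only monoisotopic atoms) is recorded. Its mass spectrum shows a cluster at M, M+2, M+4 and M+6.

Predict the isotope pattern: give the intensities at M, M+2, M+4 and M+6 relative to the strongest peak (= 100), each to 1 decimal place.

5.8 : 41.9 : 100.0 : 79.6

Each Tl atom is independently Tl-203 (p = 0.2952) or Tl-205 (q = 0.7048); the cluster is the binomial expansion (p + q)^3.
P(M) = 0.2952^3 = 0.025725
P(M+2) = 3 × 0.2952^2 × 0.7048^1 = 0.184255
P(M+4) = 3 × 0.2952^1 × 0.7048^2 = 0.439916
P(M+6) = 0.7048^3 = 0.350104
The M+4 peak is largest (0.439916); scaling to 100 gives 5.8 : 41.9 : 100.0 : 79.6.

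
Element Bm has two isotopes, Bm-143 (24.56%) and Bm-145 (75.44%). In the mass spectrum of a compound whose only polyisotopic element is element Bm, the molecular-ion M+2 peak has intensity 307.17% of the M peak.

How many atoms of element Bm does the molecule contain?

1

With n Bm atoms, P(M+2)/P(M) = C(n,1)·p^(n−1)q / p^n = n·q/p = n · 0.7544/0.2456.
n = 3.0717 × 0.2456/0.7544 = 1.00 ≈ 1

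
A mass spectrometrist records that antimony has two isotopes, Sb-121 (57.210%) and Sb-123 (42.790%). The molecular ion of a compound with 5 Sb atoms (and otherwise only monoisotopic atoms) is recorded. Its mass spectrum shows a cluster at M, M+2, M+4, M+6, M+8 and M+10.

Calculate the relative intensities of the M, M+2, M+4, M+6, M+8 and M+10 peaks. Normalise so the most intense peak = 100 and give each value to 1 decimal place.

17.9 : 66.8 : 100.0 : 74.8 : 28.0 : 4.2

Each Sb atom is independently Sb-121 (p = 0.57210) or Sb-123 (q = 0.42790); the cluster is the binomial expansion (p + q)^5.
P(M) = 0.57210^5 = 0.061286
P(M+2) = 5 × 0.57210^4 × 0.42790^1 = 0.229192
P(M+4) = 10 × 0.57210^3 × 0.42790^2 = 0.342847
P(M+6) = 10 × 0.57210^2 × 0.42790^3 = 0.256431
P(M+8) = 5 × 0.57210^1 × 0.42790^4 = 0.095898
P(M+10) = 0.42790^5 = 0.014345
The M+4 peak is largest (0.342847); scaling to 100 gives 17.9 : 66.8 : 100.0 : 74.8 : 28.0 : 4.2.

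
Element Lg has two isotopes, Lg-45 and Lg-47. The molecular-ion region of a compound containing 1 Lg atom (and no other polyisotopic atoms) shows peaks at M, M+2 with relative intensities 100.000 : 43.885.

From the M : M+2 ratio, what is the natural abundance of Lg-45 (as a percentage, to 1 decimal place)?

69.5%

Let p = fractional abundance of Lg-45. I(M+2)/I(M) = [C(1,1)·p^0·(1−p)] / p^1 = 1·(1−p)/p = 43.885/100.000 = 0.4388
(1−p)/p = 0.4388/1 = 0.4388  ⇒  p = 1/(1 + 0.4388) = 0.6950
Lg-45: 69.5%, Lg-47: 30.5%.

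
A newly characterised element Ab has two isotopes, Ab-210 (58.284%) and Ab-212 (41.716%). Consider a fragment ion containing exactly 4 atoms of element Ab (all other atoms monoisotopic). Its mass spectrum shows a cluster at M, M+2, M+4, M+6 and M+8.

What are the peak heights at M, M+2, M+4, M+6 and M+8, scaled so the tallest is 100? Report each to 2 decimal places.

The 4 Ab atoms are independent, so intensities follow the terms of (0.58284 + 0.41716)^4.
P(M) = 0.58284^4 = 0.115398
P(M+2) = 4 × 0.58284^3 × 0.41716^1 = 0.330378
P(M+4) = 6 × 0.58284^2 × 0.41716^2 = 0.354695
P(M+6) = 4 × 0.58284^1 × 0.41716^3 = 0.169246
P(M+8) = 0.41716^4 = 0.030284
The M+4 peak is largest (0.354695); scaling to 100 gives 32.53 : 93.14 : 100.00 : 47.72 : 8.54.

32.53 : 93.14 : 100.00 : 47.72 : 8.54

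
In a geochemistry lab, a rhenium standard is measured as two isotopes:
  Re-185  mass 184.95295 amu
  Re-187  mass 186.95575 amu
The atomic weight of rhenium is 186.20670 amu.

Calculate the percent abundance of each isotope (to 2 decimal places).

Re-185: 37.40%, Re-187: 62.60%

With x = fraction of Re-185 (so Re-187 is 1 − x):
184.95295·x + 186.95575·(1 − x) = 186.20670
(184.95295 − 186.95575)·x = 186.20670 − 186.95575
x = -0.74905 / -2.00280 = 0.37400 → 37.40% Re-185, 62.60% Re-187.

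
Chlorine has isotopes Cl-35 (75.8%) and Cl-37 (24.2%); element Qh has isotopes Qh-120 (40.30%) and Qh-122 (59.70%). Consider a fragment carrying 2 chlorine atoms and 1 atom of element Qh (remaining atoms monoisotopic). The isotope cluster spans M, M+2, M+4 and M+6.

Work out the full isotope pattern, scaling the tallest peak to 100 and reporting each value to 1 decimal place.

Chlorine pattern (n=2): 0.574564 : 0.366872 : 0.058564
Element Qh pattern (n=1): 0.4030 : 0.5970
Convolve the two distributions (both contribute in 2-u steps):
  M: 0.574564×0.4030 = 0.231549
  M+2: 0.574564×0.5970 + 0.366872×0.4030 = 0.490864
  M+4: 0.366872×0.5970 + 0.058564×0.4030 = 0.242624
  M+6: 0.058564×0.5970 = 0.034963
Scale to base peak (0.490864) = 100: 47.2 : 100.0 : 49.4 : 7.1

47.2 : 100.0 : 49.4 : 7.1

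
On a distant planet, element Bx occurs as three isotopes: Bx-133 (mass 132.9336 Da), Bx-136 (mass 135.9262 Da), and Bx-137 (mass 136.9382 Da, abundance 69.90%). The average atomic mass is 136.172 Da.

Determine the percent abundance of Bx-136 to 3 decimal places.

Let x and y be the fractions of Bx-133 and Bx-136. Then x + y = 1 − 0.6990 = 0.3010 and 132.9336x + 135.9262y = 136.172 − 0.6990×136.9382 = 40.4521982.
Substituting: 132.9336x + 135.9262(0.3010 − x) = 40.4521982
(132.9336 − 135.9262)x = -0.461588  ⇒  x = 0.15424, y = 0.14676
Bx-133: 15.424%, Bx-136: 14.676%.

14.676%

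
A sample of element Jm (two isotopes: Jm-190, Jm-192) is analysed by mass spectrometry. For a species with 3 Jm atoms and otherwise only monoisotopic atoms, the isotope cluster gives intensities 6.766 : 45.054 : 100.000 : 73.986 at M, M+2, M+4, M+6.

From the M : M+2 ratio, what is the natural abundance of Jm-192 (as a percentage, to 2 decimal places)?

68.94%

Write p for the Jm-190 fraction. I(M+2)/I(M) = [C(3,1)·p^2·(1−p)] / p^3 = 3·(1−p)/p = 45.054/6.766 = 6.6589
(1−p)/p = 6.6589/3 = 2.2196  ⇒  p = 1/(1 + 2.2196) = 0.3106
Jm-190: 31.06%, Jm-192: 68.94%.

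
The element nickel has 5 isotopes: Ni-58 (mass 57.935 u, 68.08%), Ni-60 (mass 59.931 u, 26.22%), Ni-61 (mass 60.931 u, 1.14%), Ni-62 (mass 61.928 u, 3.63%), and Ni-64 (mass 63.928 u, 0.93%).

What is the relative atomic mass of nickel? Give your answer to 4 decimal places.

58.6932 u

The abundance-weighted mean is 0.6808 × 57.935 + 0.2622 × 59.931 + 0.0114 × 60.931 + 0.0363 × 61.928 + 0.0093 × 63.928
= 39.44215 + 15.71391 + 0.69461 + 2.24799 + 0.59453 = 58.69319 u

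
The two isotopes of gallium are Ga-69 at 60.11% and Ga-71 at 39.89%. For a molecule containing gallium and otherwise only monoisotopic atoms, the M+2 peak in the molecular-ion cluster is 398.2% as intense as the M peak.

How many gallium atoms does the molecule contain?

The M+2/M ratio from n Ga atoms is n · q/p = n · 0.3989/0.6011.
n = 3.982 × 0.6011/0.3989 = 6.00 ≈ 6

6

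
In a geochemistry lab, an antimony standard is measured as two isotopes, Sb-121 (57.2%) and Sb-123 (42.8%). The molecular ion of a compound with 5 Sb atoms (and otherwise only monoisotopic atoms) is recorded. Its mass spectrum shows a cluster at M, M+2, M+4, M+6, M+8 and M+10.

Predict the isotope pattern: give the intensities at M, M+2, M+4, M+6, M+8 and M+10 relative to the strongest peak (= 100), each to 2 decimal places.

17.86 : 66.82 : 100.00 : 74.83 : 27.99 : 4.19

The 5 Sb atoms are independent, so intensities follow the terms of (0.572 + 0.428)^5.
P(M) = 0.572^5 = 0.061232
P(M+2) = 5 × 0.572^4 × 0.428^1 = 0.229086
P(M+4) = 10 × 0.572^3 × 0.428^2 = 0.342827
P(M+6) = 10 × 0.572^2 × 0.428^3 = 0.256521
P(M+8) = 5 × 0.572^1 × 0.428^4 = 0.095971
P(M+10) = 0.428^5 = 0.014362
The M+4 peak is largest (0.342827); scaling to 100 gives 17.86 : 66.82 : 100.00 : 74.83 : 27.99 : 4.19.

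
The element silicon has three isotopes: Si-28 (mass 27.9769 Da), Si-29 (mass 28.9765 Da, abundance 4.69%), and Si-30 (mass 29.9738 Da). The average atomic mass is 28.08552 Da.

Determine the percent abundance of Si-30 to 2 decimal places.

Let x and y be the fractions of Si-28 and Si-30. Then x + y = 1 − 0.0469 = 0.9531 and 27.9769x + 29.9738y = 28.08552 − 0.0469×28.9765 = 26.72652215.
Substituting: 27.9769x + 29.9738(0.9531 − x) = 26.72652215
(27.9769 − 29.9738)x = -1.84150663  ⇒  x = 0.92218, y = 0.03092
Si-28: 92.22%, Si-30: 3.09%.

3.09%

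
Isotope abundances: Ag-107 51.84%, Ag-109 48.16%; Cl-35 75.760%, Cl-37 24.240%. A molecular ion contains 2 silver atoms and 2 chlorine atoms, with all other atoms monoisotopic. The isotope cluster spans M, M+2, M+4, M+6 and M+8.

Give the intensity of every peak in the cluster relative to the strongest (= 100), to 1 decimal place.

Silver pattern (n=2): 0.26873856 : 0.49932288 : 0.23193856
Chlorine pattern (n=2): 0.57395776 : 0.36728448 : 0.05875776
Convolve the two distributions (both contribute in 2-u steps):
  M: 0.26873856×0.57395776 = 0.154245
  M+2: 0.26873856×0.36728448 + 0.49932288×0.57395776 = 0.385294
  M+4: 0.26873856×0.05875776 + 0.49932288×0.36728448 + 0.23193856×0.57395776 = 0.332307
  M+6: 0.49932288×0.05875776 + 0.23193856×0.36728448 = 0.114527
  M+8: 0.23193856×0.05875776 = 0.013628
Scale to base peak (0.385294) = 100: 40.0 : 100.0 : 86.2 : 29.7 : 3.5

40.0 : 100.0 : 86.2 : 29.7 : 3.5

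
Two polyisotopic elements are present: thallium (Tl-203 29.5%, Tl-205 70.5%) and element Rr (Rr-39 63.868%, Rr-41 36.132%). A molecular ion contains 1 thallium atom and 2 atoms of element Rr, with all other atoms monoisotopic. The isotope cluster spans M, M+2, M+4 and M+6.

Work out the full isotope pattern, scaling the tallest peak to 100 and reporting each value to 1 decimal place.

Thallium pattern (n=1): 0.2950 : 0.7050
Element Rr pattern (n=2): 0.40791214 : 0.46153572 : 0.13055214
Convolve the two distributions (both contribute in 2-u steps):
  M: 0.2950×0.40791214 = 0.120334
  M+2: 0.2950×0.46153572 + 0.7050×0.40791214 = 0.423731
  M+4: 0.2950×0.13055214 + 0.7050×0.46153572 = 0.363896
  M+6: 0.7050×0.13055214 = 0.092039
Scale to base peak (0.423731) = 100: 28.4 : 100.0 : 85.9 : 21.7

28.4 : 100.0 : 85.9 : 21.7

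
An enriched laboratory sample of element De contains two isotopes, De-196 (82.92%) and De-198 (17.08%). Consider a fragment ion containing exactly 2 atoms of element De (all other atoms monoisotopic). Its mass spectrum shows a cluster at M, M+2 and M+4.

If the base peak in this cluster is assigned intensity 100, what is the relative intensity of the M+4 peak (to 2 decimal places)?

Binomial terms of (0.8292 + 0.1708)^2: M 0.6876, M+2 0.2833, M+4 0.0292 → M is the base peak.
P(M) = C(2,0) × 0.8292^2 × 0.1708^0 = 1 × 0.68757264 × 1.0000 = 0.687573 (base)
P(M+4) = C(2,2) × 0.8292^0 × 0.1708^2 = 1 × 1.0000 × 0.02917264 = 0.029173
Relative intensity = 0.029173 / 0.687573 × 100 = 4.24

4.24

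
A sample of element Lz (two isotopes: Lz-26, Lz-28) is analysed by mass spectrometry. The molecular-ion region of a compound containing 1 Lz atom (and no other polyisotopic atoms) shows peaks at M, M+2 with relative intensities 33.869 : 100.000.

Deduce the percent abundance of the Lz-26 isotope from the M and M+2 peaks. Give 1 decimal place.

Let p = fractional abundance of Lz-26. I(M+2)/I(M) = [C(1,1)·p^0·(1−p)] / p^1 = 1·(1−p)/p = 100.000/33.869 = 2.9526
(1−p)/p = 2.9526/1 = 2.9526  ⇒  p = 1/(1 + 2.9526) = 0.2530
Lz-26: 25.3%, Lz-28: 74.7%.

25.3%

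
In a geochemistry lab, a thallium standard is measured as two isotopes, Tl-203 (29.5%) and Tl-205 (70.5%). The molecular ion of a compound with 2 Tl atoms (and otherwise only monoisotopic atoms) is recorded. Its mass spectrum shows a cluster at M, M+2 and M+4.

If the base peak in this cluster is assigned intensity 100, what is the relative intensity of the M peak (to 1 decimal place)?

Binomial terms of (0.295 + 0.705)^2: M 0.0870, M+2 0.4160, M+4 0.4970 → M+4 is the base peak.
P(M+4) = C(2,2) × 0.295^0 × 0.705^2 = 1 × 1.0000 × 0.497025 = 0.497025 (base)
P(M) = C(2,0) × 0.295^2 × 0.705^0 = 1 × 0.087025 × 1.0000 = 0.087025
Relative intensity = 0.087025 / 0.497025 × 100 = 17.5

17.5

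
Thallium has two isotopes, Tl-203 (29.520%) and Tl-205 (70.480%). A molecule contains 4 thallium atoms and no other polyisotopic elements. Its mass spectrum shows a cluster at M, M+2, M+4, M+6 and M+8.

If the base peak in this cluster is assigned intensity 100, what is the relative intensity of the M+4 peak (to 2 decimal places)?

Term probabilities: M 0.0076, M+2 0.0725, M+4 0.2597, M+6 0.4134, M+8 0.2468. Base peak = M+6.
P(M+6) = C(4,3) × 0.29520^1 × 0.70480^3 = 4 × 0.2952 × 0.35010449 = 0.413403 (base)
P(M+4) = C(4,2) × 0.29520^2 × 0.70480^2 = 6 × 0.08714304 × 0.49674304 = 0.259726
Relative intensity = 0.259726 / 0.413403 × 100 = 62.83

62.83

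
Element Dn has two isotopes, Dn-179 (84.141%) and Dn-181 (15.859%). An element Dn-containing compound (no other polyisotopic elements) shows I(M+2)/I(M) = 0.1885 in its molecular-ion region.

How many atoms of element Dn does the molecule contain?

1

With n Dn atoms, P(M+2)/P(M) = C(n,1)·p^(n−1)q / p^n = n·q/p = n · 0.15859/0.84141.
n = 0.1885 × 0.84141/0.15859 = 1.00 ≈ 1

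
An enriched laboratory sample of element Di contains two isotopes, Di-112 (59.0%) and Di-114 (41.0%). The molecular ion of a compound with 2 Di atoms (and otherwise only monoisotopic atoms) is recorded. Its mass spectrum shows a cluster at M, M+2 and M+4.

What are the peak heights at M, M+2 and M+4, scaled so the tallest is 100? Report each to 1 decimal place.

Each Di atom is independently Di-112 (p = 0.590) or Di-114 (q = 0.410); the cluster is the binomial expansion (p + q)^2.
P(M) = 0.590^2 = 0.348100
P(M+2) = 2 × 0.590^1 × 0.410^1 = 0.483800
P(M+4) = 0.410^2 = 0.168100
The M+2 peak is largest (0.483800); scaling to 100 gives 72.0 : 100.0 : 34.7.

72.0 : 100.0 : 34.7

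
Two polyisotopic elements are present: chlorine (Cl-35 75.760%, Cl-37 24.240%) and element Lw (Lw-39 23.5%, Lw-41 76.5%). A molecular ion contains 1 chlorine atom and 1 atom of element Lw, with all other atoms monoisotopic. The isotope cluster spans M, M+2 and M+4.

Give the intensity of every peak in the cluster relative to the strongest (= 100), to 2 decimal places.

27.97 : 100.00 : 29.13

Chlorine pattern (n=1): 0.7576 : 0.2424
Element Lw pattern (n=1): 0.2350 : 0.7650
Convolve the two distributions (both contribute in 2-u steps):
  M: 0.7576×0.2350 = 0.178036
  M+2: 0.7576×0.7650 + 0.2424×0.2350 = 0.636528
  M+4: 0.2424×0.7650 = 0.185436
Scale to base peak (0.636528) = 100: 27.97 : 100.00 : 29.13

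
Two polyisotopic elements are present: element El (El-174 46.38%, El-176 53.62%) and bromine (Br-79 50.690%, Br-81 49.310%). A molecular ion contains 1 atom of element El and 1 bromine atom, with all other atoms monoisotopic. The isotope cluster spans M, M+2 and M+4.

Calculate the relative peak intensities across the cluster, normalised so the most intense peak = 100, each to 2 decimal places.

46.97 : 100.00 : 52.83

Element El pattern (n=1): 0.4638 : 0.5362
Bromine pattern (n=1): 0.5069 : 0.4931
Convolve the two distributions (both contribute in 2-u steps):
  M: 0.4638×0.5069 = 0.235100
  M+2: 0.4638×0.4931 + 0.5362×0.5069 = 0.500500
  M+4: 0.5362×0.4931 = 0.264400
Scale to base peak (0.500500) = 100: 46.97 : 100.00 : 52.83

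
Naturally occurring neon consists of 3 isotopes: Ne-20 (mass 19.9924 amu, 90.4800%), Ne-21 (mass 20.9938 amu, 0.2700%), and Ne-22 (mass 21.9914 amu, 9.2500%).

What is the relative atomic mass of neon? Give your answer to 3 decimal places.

Average mass = Σ (abundance × isotope mass) = 0.904800 × 19.9924 + 0.002700 × 20.9938 + 0.092500 × 21.9914
= 18.08912 + 0.05668 + 2.03420 = 20.18000 amu

20.180 amu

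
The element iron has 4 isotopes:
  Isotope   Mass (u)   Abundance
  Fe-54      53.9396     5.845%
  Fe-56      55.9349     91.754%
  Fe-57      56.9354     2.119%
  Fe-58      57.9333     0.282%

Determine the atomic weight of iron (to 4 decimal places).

Ar = Σ fᵢ·mᵢ = 0.05845 × 53.9396 + 0.91754 × 55.9349 + 0.02119 × 56.9354 + 0.00282 × 57.9333
= 3.15277 + 51.32251 + 1.20646 + 0.16337 = 55.84511 u

55.8451 u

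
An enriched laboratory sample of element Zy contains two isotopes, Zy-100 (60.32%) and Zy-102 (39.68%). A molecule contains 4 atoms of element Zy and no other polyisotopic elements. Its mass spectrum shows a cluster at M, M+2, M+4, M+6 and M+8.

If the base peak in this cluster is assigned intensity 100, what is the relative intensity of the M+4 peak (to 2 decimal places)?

98.67

(0.6032 + 0.3968)^4 gives M 0.1324, M+2 0.3483, M+4 0.3437, M+6 0.1507, M+8 0.0248; the largest is M+2.
P(M+2) = C(4,1) × 0.6032^3 × 0.3968^1 = 4 × 0.21947446 × 0.3968 = 0.348350 (base)
P(M+4) = C(4,2) × 0.6032^2 × 0.3968^2 = 6 × 0.36385024 × 0.15745024 = 0.343730
Relative intensity = 0.343730 / 0.348350 × 100 = 98.67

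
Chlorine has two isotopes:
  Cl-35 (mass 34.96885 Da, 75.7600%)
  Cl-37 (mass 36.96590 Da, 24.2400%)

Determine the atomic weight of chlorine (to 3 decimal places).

35.453 Da

Ar = Σ fᵢ·mᵢ = 0.757600 × 34.96885 + 0.242400 × 36.96590
= 26.492401 + 8.960534 = 35.452935 Da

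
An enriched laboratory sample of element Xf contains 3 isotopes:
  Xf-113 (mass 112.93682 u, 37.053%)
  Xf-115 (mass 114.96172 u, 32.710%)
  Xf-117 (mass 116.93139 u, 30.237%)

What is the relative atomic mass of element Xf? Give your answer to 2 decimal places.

114.81 u

Weight each isotope mass by its fractional abundance: 0.37053 × 112.93682 + 0.32710 × 114.96172 + 0.30237 × 116.93139
= 41.846480 + 37.603979 + 35.356544 = 114.807003 u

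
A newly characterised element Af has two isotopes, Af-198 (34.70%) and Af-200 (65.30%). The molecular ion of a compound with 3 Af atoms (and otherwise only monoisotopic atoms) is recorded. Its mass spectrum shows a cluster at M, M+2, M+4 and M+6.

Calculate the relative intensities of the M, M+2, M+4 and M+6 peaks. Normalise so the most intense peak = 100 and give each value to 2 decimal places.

Each Af atom is independently Af-198 (p = 0.3470) or Af-200 (q = 0.6530); the cluster is the binomial expansion (p + q)^3.
P(M) = 0.3470^3 = 0.041782
P(M+2) = 3 × 0.3470^2 × 0.6530^1 = 0.235881
P(M+4) = 3 × 0.3470^1 × 0.6530^2 = 0.443892
P(M+6) = 0.6530^3 = 0.278445
The M+4 peak is largest (0.443892); scaling to 100 gives 9.41 : 53.14 : 100.00 : 62.73.

9.41 : 53.14 : 100.00 : 62.73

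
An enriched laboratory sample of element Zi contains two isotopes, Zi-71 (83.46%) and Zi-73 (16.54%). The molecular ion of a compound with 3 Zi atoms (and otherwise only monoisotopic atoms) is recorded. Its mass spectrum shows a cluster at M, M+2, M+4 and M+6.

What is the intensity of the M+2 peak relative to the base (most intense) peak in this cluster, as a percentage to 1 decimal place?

Term probabilities: M 0.5813, M+2 0.3456, M+4 0.0685, M+6 0.0045. Base peak = M.
P(M) = C(3,0) × 0.8346^3 × 0.1654^0 = 1 × 0.58134661 × 1.0000 = 0.581347 (base)
P(M+2) = C(3,1) × 0.8346^2 × 0.1654^1 = 3 × 0.69655716 × 0.1654 = 0.345632
Relative intensity = 0.345632 / 0.581347 × 100 = 59.5

59.5%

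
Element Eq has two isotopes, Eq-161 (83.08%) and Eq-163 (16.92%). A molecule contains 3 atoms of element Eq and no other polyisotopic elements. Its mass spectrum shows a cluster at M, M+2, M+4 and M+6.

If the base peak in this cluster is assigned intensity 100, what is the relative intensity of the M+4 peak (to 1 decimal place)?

12.4

Binomial terms of (0.8308 + 0.1692)^3: M 0.5734, M+2 0.3504, M+4 0.0714, M+6 0.0048 → M is the base peak.
P(M) = C(3,0) × 0.8308^3 × 0.1692^0 = 1 × 0.57344195 × 1.0000 = 0.573442 (base)
P(M+4) = C(3,2) × 0.8308^1 × 0.1692^2 = 3 × 0.8308 × 0.02862864 = 0.071354
Relative intensity = 0.071354 / 0.573442 × 100 = 12.4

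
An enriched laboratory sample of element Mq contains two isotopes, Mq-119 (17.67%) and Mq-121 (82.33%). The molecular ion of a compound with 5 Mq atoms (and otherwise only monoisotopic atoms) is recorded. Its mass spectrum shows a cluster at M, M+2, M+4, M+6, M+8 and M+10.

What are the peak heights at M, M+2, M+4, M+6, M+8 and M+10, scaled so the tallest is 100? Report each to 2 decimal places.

The 5 Mq atoms are independent, so intensities follow the terms of (0.1767 + 0.8233)^5.
P(M) = 0.1767^5 = 0.000172
P(M+2) = 5 × 0.1767^4 × 0.8233^1 = 0.004013
P(M+4) = 10 × 0.1767^3 × 0.8233^2 = 0.037396
P(M+6) = 10 × 0.1767^2 × 0.8233^3 = 0.174240
P(M+8) = 5 × 0.1767^1 × 0.8233^4 = 0.405919
P(M+10) = 0.8233^5 = 0.378260
The M+8 peak is largest (0.405919); scaling to 100 gives 0.04 : 0.99 : 9.21 : 42.92 : 100.00 : 93.19.

0.04 : 0.99 : 9.21 : 42.92 : 100.00 : 93.19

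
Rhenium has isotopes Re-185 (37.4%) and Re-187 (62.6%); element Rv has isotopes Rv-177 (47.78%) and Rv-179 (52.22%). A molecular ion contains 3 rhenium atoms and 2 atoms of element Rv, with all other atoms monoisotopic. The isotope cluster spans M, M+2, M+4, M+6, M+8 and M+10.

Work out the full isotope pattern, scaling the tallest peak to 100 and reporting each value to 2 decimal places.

Rhenium pattern (n=3): 0.05231362 : 0.26268713 : 0.43968487 : 0.24531438
Element Rv pattern (n=2): 0.22829284 : 0.49901432 : 0.27269284
Convolve the two distributions (both contribute in 2-u steps):
  M: 0.05231362×0.22829284 = 0.011943
  M+2: 0.05231362×0.49901432 + 0.26268713×0.22829284 = 0.086075
  M+4: 0.05231362×0.27269284 + 0.26268713×0.49901432 + 0.43968487×0.22829284 = 0.245727
  M+6: 0.26268713×0.27269284 + 0.43968487×0.49901432 + 0.24531438×0.22829284 = 0.347045
  M+8: 0.43968487×0.27269284 + 0.24531438×0.49901432 = 0.242314
  M+10: 0.24531438×0.27269284 = 0.066895
Scale to base peak (0.347045) = 100: 3.44 : 24.80 : 70.81 : 100.00 : 69.82 : 19.28

3.44 : 24.80 : 70.81 : 100.00 : 69.82 : 19.28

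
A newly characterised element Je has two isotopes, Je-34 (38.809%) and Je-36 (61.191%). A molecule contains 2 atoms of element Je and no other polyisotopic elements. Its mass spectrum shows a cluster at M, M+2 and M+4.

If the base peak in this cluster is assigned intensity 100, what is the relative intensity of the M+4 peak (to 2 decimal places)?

Binomial terms of (0.38809 + 0.61191)^2: M 0.1506, M+2 0.4750, M+4 0.3744 → M+2 is the base peak.
P(M+2) = C(2,1) × 0.38809^1 × 0.61191^1 = 2 × 0.38809 × 0.61191 = 0.474952 (base)
P(M+4) = C(2,2) × 0.38809^0 × 0.61191^2 = 1 × 1.0000 × 0.37443385 = 0.374434
Relative intensity = 0.374434 / 0.474952 × 100 = 78.84

78.84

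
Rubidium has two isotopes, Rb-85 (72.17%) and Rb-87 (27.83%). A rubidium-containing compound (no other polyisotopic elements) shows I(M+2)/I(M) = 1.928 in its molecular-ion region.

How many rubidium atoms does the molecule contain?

5

With n Rb atoms, P(M+2)/P(M) = C(n,1)·p^(n−1)q / p^n = n·q/p = n · 0.2783/0.7217.
n = 1.928 × 0.7217/0.2783 = 5.00 ≈ 5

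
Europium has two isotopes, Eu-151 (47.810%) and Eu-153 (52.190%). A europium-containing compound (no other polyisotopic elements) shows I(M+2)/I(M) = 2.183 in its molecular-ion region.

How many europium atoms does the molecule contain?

For n independent Eu atoms, I(M+2)/I(M) = n · (abundance Eu-153) / (abundance Eu-151) = n · 0.52190/0.47810.
n = 2.183 × 0.47810/0.52190 = 2.00 ≈ 2

2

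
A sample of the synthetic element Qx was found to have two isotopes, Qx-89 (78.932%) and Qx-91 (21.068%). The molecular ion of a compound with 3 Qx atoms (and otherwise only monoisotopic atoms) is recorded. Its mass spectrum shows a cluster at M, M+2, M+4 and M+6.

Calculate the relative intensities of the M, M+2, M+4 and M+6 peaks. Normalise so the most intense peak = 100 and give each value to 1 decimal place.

Expanding (0.78932 + 0.21068)^3:
P(M) = 0.78932^3 = 0.491767
P(M+2) = 3 × 0.78932^2 × 0.21068^1 = 0.393777
P(M+4) = 3 × 0.78932^1 × 0.21068^2 = 0.105104
P(M+6) = 0.21068^3 = 0.009351
The M peak is largest (0.491767); scaling to 100 gives 100.0 : 80.1 : 21.4 : 1.9.

100.0 : 80.1 : 21.4 : 1.9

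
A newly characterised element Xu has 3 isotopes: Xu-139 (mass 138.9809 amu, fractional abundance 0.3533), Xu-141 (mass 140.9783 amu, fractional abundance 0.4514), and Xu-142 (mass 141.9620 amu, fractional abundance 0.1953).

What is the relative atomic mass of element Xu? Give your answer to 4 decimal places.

Ar = Σ fᵢ·mᵢ = 0.3533 × 138.9809 + 0.4514 × 140.9783 + 0.1953 × 141.9620
= 49.10195 + 63.63760 + 27.72518 = 140.46473 amu

140.4647 amu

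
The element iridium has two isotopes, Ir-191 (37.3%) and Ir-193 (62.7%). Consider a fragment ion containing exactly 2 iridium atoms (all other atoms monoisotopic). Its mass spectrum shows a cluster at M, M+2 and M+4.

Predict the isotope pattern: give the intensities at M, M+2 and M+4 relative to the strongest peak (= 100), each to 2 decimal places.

29.74 : 100.00 : 84.05

Each Ir atom is independently Ir-191 (p = 0.373) or Ir-193 (q = 0.627); the cluster is the binomial expansion (p + q)^2.
P(M) = 0.373^2 = 0.139129
P(M+2) = 2 × 0.373^1 × 0.627^1 = 0.467742
P(M+4) = 0.627^2 = 0.393129
The M+2 peak is largest (0.467742); scaling to 100 gives 29.74 : 100.00 : 84.05.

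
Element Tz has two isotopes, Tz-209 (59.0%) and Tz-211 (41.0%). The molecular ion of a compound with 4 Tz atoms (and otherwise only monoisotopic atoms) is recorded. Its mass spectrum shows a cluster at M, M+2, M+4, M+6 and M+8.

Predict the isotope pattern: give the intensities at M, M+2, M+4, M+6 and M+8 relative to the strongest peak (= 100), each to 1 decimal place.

34.5 : 95.9 : 100.0 : 46.3 : 8.0

Expanding (0.590 + 0.410)^4:
P(M) = 0.590^4 = 0.121174
P(M+2) = 4 × 0.590^3 × 0.410^1 = 0.336822
P(M+4) = 6 × 0.590^2 × 0.410^2 = 0.351094
P(M+6) = 4 × 0.590^1 × 0.410^3 = 0.162654
P(M+8) = 0.410^4 = 0.028258
The M+4 peak is largest (0.351094); scaling to 100 gives 34.5 : 95.9 : 100.0 : 46.3 : 8.0.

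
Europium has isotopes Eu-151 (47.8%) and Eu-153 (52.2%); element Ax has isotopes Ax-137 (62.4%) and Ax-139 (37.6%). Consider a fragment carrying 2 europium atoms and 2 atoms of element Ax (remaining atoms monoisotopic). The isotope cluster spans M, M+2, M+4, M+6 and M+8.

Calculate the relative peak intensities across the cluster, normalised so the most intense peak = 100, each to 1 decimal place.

23.9 : 80.9 : 100.0 : 53.3 : 10.3

Europium pattern (n=2): 0.228484 : 0.499032 : 0.272484
Element Ax pattern (n=2): 0.389376 : 0.469248 : 0.141376
Convolve the two distributions (both contribute in 2-u steps):
  M: 0.228484×0.389376 = 0.088966
  M+2: 0.228484×0.469248 + 0.499032×0.389376 = 0.301527
  M+4: 0.228484×0.141376 + 0.499032×0.469248 + 0.272484×0.389376 = 0.372571
  M+6: 0.499032×0.141376 + 0.272484×0.469248 = 0.198414
  M+8: 0.272484×0.141376 = 0.038523
Scale to base peak (0.372571) = 100: 23.9 : 80.9 : 100.0 : 53.3 : 10.3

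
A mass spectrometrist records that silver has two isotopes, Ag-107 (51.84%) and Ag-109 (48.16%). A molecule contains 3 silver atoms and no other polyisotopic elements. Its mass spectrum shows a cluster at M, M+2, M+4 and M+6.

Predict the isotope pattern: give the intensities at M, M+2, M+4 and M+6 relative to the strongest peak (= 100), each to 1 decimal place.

35.9 : 100.0 : 92.9 : 28.8

Each Ag atom is independently Ag-107 (p = 0.5184) or Ag-109 (q = 0.4816); the cluster is the binomial expansion (p + q)^3.
P(M) = 0.5184^3 = 0.139314
P(M+2) = 3 × 0.5184^2 × 0.4816^1 = 0.388273
P(M+4) = 3 × 0.5184^1 × 0.4816^2 = 0.360711
P(M+6) = 0.4816^3 = 0.111702
The M+2 peak is largest (0.388273); scaling to 100 gives 35.9 : 100.0 : 92.9 : 28.8.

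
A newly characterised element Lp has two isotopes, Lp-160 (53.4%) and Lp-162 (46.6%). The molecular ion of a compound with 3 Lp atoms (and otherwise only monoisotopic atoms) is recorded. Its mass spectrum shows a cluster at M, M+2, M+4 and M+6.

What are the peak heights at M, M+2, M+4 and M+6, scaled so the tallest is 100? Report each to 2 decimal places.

38.20 : 100.00 : 87.27 : 25.38

Each Lp atom is independently Lp-160 (p = 0.534) or Lp-162 (q = 0.466); the cluster is the binomial expansion (p + q)^3.
P(M) = 0.534^3 = 0.152273
P(M+2) = 3 × 0.534^2 × 0.466^1 = 0.398648
P(M+4) = 3 × 0.534^1 × 0.466^2 = 0.347884
P(M+6) = 0.466^3 = 0.101195
The M+2 peak is largest (0.398648); scaling to 100 gives 38.20 : 100.00 : 87.27 : 25.38.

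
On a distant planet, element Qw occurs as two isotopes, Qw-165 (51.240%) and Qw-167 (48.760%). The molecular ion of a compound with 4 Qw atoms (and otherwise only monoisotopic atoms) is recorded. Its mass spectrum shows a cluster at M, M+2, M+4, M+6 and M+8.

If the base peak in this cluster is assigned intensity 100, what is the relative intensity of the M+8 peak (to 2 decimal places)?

15.09

Binomial terms of (0.51240 + 0.48760)^4: M 0.0689, M+2 0.2624, M+4 0.3745, M+6 0.2376, M+8 0.0565 → M+4 is the base peak.
P(M+4) = C(4,2) × 0.51240^2 × 0.48760^2 = 6 × 0.26255376 × 0.23775376 = 0.374539 (base)
P(M+8) = C(4,4) × 0.51240^0 × 0.48760^4 = 1 × 1.0000 × 0.05652685 = 0.056527
Relative intensity = 0.056527 / 0.374539 × 100 = 15.09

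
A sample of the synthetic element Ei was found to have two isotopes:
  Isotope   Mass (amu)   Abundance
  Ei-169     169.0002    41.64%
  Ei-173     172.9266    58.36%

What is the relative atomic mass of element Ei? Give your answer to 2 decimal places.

The abundance-weighted mean is 0.4164 × 169.0002 + 0.5836 × 172.9266
= 70.37168 + 100.91996 = 171.29164 amu

171.29 amu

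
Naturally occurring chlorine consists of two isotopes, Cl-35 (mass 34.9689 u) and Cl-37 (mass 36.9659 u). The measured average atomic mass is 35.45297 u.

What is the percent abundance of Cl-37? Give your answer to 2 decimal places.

24.24%

Let x be the fractional abundance of Cl-35; then Cl-37 has abundance 1 − x.
34.9689·x + 36.9659·(1 − x) = 35.45297
(34.9689 − 36.9659)·x = 35.45297 − 36.9659
x = -1.51293 / -1.9970 = 0.75760 → 75.76% Cl-35, 24.24% Cl-37.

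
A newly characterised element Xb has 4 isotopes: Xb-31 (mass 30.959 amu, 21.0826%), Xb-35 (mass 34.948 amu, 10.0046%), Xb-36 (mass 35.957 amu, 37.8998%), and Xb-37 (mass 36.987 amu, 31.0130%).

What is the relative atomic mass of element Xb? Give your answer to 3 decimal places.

35.122 amu

Weight each isotope mass by its fractional abundance: 0.210826 × 30.959 + 0.100046 × 34.948 + 0.378998 × 35.957 + 0.310130 × 36.987
= 6.5270 + 3.4964 + 13.6276 + 11.4708 = 35.1218 amu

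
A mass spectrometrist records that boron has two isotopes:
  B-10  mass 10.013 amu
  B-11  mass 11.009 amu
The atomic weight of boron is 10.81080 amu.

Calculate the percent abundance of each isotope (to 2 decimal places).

B-10: 19.90%, B-11: 80.10%

Writing the weighted mean with unknown fraction x of B-10:
10.013·x + 11.009·(1 − x) = 10.81080
(10.013 − 11.009)·x = 10.81080 − 11.009
x = -0.19820 / -0.996 = 0.19900 → 19.90% B-10, 80.10% B-11.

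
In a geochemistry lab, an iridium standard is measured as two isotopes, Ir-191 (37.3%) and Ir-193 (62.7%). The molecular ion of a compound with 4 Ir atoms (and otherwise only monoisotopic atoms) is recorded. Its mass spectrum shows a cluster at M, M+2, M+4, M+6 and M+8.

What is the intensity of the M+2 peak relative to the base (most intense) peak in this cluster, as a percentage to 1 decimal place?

35.4%

Binomial terms of (0.373 + 0.627)^4: M 0.0194, M+2 0.1302, M+4 0.3282, M+6 0.3678, M+8 0.1546 → M+6 is the base peak.
P(M+6) = C(4,3) × 0.373^1 × 0.627^3 = 4 × 0.3730 × 0.24649188 = 0.367766 (base)
P(M+2) = C(4,1) × 0.373^3 × 0.627^1 = 4 × 0.05189512 × 0.6270 = 0.130153
Relative intensity = 0.130153 / 0.367766 × 100 = 35.4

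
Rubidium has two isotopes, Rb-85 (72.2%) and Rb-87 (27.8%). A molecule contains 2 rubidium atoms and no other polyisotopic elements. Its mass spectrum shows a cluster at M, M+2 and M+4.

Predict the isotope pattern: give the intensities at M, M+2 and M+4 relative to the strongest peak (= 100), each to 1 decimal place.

100.0 : 77.0 : 14.8

Each Rb atom is independently Rb-85 (p = 0.722) or Rb-87 (q = 0.278); the cluster is the binomial expansion (p + q)^2.
P(M) = 0.722^2 = 0.521284
P(M+2) = 2 × 0.722^1 × 0.278^1 = 0.401432
P(M+4) = 0.278^2 = 0.077284
The M peak is largest (0.521284); scaling to 100 gives 100.0 : 77.0 : 14.8.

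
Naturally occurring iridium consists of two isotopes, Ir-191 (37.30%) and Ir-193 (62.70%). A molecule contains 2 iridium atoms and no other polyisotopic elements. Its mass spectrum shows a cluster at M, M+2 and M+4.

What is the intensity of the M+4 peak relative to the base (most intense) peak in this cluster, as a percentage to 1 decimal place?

Term probabilities: M 0.1391, M+2 0.4677, M+4 0.3931. Base peak = M+2.
P(M+2) = C(2,1) × 0.3730^1 × 0.6270^1 = 2 × 0.3730 × 0.6270 = 0.467742 (base)
P(M+4) = C(2,2) × 0.3730^0 × 0.6270^2 = 1 × 1.0000 × 0.393129 = 0.393129
Relative intensity = 0.393129 / 0.467742 × 100 = 84.0

84.0%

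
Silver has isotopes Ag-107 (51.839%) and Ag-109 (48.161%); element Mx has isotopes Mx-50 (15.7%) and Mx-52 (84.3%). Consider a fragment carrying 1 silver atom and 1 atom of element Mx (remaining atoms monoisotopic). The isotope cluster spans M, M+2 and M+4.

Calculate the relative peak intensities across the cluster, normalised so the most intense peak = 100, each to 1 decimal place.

Silver pattern (n=1): 0.51839 : 0.48161
Element Mx pattern (n=1): 0.1570 : 0.8430
Convolve the two distributions (both contribute in 2-u steps):
  M: 0.51839×0.1570 = 0.081387
  M+2: 0.51839×0.8430 + 0.48161×0.1570 = 0.512616
  M+4: 0.48161×0.8430 = 0.405997
Scale to base peak (0.512616) = 100: 15.9 : 100.0 : 79.2

15.9 : 100.0 : 79.2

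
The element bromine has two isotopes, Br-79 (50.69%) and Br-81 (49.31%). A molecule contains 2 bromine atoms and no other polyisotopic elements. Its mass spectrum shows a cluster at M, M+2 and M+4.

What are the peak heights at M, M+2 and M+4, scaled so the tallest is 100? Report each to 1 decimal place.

51.4 : 100.0 : 48.6

Each Br atom is independently Br-79 (p = 0.5069) or Br-81 (q = 0.4931); the cluster is the binomial expansion (p + q)^2.
P(M) = 0.5069^2 = 0.256948
P(M+2) = 2 × 0.5069^1 × 0.4931^1 = 0.499905
P(M+4) = 0.4931^2 = 0.243148
The M+2 peak is largest (0.499905); scaling to 100 gives 51.4 : 100.0 : 48.6.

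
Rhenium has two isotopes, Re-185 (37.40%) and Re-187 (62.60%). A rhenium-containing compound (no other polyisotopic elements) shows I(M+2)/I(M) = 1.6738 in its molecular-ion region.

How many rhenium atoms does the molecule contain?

With n Re atoms, P(M+2)/P(M) = C(n,1)·p^(n−1)q / p^n = n·q/p = n · 0.6260/0.3740.
n = 1.6738 × 0.3740/0.6260 = 1.00 ≈ 1

1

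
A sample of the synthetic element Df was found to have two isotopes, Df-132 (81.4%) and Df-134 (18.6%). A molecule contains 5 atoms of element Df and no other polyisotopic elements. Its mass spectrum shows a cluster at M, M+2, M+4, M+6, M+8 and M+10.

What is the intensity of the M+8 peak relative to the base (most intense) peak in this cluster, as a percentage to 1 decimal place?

1.2%

Term probabilities: M 0.3574, M+2 0.4083, M+4 0.1866, M+6 0.0426, M+8 0.0049, M+10 0.0002. Base peak = M+2.
P(M+2) = C(5,1) × 0.814^4 × 0.186^1 = 5 × 0.43903346 × 0.1860 = 0.408301 (base)
P(M+8) = C(5,4) × 0.814^1 × 0.186^4 = 5 × 0.8140 × 0.00119688 = 0.004871
Relative intensity = 0.004871 / 0.408301 × 100 = 1.2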